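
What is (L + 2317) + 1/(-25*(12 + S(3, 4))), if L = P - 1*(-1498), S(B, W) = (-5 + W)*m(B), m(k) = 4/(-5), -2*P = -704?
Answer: 1333439/320 ≈ 4167.0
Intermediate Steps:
P = 352 (P = -½*(-704) = 352)
m(k) = -⅘ (m(k) = 4*(-⅕) = -⅘)
S(B, W) = 4 - 4*W/5 (S(B, W) = (-5 + W)*(-⅘) = 4 - 4*W/5)
L = 1850 (L = 352 - 1*(-1498) = 352 + 1498 = 1850)
(L + 2317) + 1/(-25*(12 + S(3, 4))) = (1850 + 2317) + 1/(-25*(12 + (4 - ⅘*4))) = 4167 + 1/(-25*(12 + (4 - 16/5))) = 4167 + 1/(-25*(12 + ⅘)) = 4167 + 1/(-25*64/5) = 4167 + 1/(-320) = 4167 - 1/320 = 1333439/320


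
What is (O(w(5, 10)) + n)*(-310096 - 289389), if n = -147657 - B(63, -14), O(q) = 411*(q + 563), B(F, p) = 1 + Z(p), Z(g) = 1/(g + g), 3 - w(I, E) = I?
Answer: -1391743394025/28 ≈ -4.9705e+10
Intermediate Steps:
w(I, E) = 3 - I
Z(g) = 1/(2*g)
B(F, p) = 1 + 1/(2*p)
O(q) = 231393 + 411*q (O(q) = 411*(563 + q) = 231393 + 411*q)
n = -4134423/28 (n = -147657 - (1/2 - 14)/(-14) = -147657 - (-1)*(-27)/(14*2) = -147657 - 1*27/28 = -147657 - 27/28 = -4134423/28 ≈ -1.4766e+5)
(O(w(5, 10)) + n)*(-310096 - 289389) = ((231393 + 411*(3 - 1*5)) - 4134423/28)*(-310096 - 289389) = ((231393 + 411*(3 - 5)) - 4134423/28)*(-599485) = ((231393 + 411*(-2)) - 4134423/28)*(-599485) = ((231393 - 822) - 4134423/28)*(-599485) = (230571 - 4134423/28)*(-599485) = (2321565/28)*(-599485) = -1391743394025/28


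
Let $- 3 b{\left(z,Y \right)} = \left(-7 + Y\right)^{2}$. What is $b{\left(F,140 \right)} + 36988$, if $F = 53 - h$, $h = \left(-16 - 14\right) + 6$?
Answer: $\frac{93275}{3} \approx 31092.0$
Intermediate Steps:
$h = -24$ ($h = -30 + 6 = -24$)
$F = 77$ ($F = 53 - -24 = 53 + 24 = 77$)
$b{\left(z,Y \right)} = - \frac{\left(-7 + Y\right)^{2}}{3}$
$b{\left(F,140 \right)} + 36988 = - \frac{\left(-7 + 140\right)^{2}}{3} + 36988 = - \frac{133^{2}}{3} + 36988 = \left(- \frac{1}{3}\right) 17689 + 36988 = - \frac{17689}{3} + 36988 = \frac{93275}{3}$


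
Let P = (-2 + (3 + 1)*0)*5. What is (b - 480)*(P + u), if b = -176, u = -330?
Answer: 223040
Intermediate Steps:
P = -10 (P = (-2 + 4*0)*5 = (-2 + 0)*5 = -2*5 = -10)
(b - 480)*(P + u) = (-176 - 480)*(-10 - 330) = -656*(-340) = 223040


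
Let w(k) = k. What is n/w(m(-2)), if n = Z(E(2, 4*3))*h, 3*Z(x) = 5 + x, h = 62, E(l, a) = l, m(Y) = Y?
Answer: -217/3 ≈ -72.333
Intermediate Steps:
Z(x) = 5/3 + x/3 (Z(x) = (5 + x)/3 = 5/3 + x/3)
n = 434/3 (n = (5/3 + (⅓)*2)*62 = (5/3 + ⅔)*62 = (7/3)*62 = 434/3 ≈ 144.67)
n/w(m(-2)) = (434/3)/(-2) = (434/3)*(-½) = -217/3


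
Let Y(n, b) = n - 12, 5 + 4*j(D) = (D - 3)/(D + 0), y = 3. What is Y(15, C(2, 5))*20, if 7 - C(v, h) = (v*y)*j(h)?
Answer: 60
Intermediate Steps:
j(D) = -5/4 + (-3 + D)/(4*D) (j(D) = -5/4 + ((D - 3)/(D + 0))/4 = -5/4 + ((-3 + D)/D)/4 = -5/4 + (-3 + D)/(4*D))
C(v, h) = 7 - 3*v*(-¾ - h)/h (C(v, h) = 7 - v*3*(-¾ - h)/h = 7 - 3*v*(-¾ - h)/h)
Y(n, b) = -12 + n
Y(15, C(2, 5))*20 = (-12 + 15)*20 = 3*20 = 60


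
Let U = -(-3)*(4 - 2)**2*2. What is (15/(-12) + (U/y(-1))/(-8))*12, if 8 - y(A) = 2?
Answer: -21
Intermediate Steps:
y(A) = 6 (y(A) = 8 - 1*2 = 8 - 2 = 6)
U = 24 (U = -(-3)*2**2*2 = -(-3)*4*2 = -3*(-4)*2 = 12*2 = 24)
(15/(-12) + (U/y(-1))/(-8))*12 = (15/(-12) + (24/6)/(-8))*12 = (15*(-1/12) + (24*(1/6))*(-1/8))*12 = (-5/4 + 4*(-1/8))*12 = (-5/4 - 1/2)*12 = -7/4*12 = -21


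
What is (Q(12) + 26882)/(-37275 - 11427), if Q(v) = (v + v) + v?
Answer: -13459/24351 ≈ -0.55271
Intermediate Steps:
Q(v) = 3*v (Q(v) = 2*v + v = 3*v)
(Q(12) + 26882)/(-37275 - 11427) = (3*12 + 26882)/(-37275 - 11427) = (36 + 26882)/(-48702) = 26918*(-1/48702) = -13459/24351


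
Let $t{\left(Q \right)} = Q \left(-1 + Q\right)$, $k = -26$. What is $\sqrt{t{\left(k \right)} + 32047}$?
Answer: $\sqrt{32749} \approx 180.97$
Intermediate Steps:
$\sqrt{t{\left(k \right)} + 32047} = \sqrt{- 26 \left(-1 - 26\right) + 32047} = \sqrt{\left(-26\right) \left(-27\right) + 32047} = \sqrt{702 + 32047} = \sqrt{32749}$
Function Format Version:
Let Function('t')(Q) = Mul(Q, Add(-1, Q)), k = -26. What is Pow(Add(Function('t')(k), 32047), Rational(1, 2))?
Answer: Pow(32749, Rational(1, 2)) ≈ 180.97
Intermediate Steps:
Pow(Add(Function('t')(k), 32047), Rational(1, 2)) = Pow(Add(Mul(-26, Add(-1, -26)), 32047), Rational(1, 2)) = Pow(Add(Mul(-26, -27), 32047), Rational(1, 2)) = Pow(Add(702, 32047), Rational(1, 2)) = Pow(32749, Rational(1, 2))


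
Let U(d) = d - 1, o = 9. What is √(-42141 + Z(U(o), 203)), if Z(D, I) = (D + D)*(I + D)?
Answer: I*√38765 ≈ 196.89*I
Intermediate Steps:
U(d) = -1 + d
Z(D, I) = 2*D*(D + I) (Z(D, I) = (2*D)*(D + I) = 2*D*(D + I))
√(-42141 + Z(U(o), 203)) = √(-42141 + 2*(-1 + 9)*((-1 + 9) + 203)) = √(-42141 + 2*8*(8 + 203)) = √(-42141 + 2*8*211) = √(-42141 + 3376) = √(-38765) = I*√38765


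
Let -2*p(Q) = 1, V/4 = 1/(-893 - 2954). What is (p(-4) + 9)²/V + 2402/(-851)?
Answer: -946165765/13616 ≈ -69489.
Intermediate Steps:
V = -4/3847 (V = 4/(-893 - 2954) = 4/(-3847) = 4*(-1/3847) = -4/3847 ≈ -0.0010398)
p(Q) = -½ (p(Q) = -½*1 = -½)
(p(-4) + 9)²/V + 2402/(-851) = (-½ + 9)²/(-4/3847) + 2402/(-851) = (17/2)²*(-3847/4) + 2402*(-1/851) = (289/4)*(-3847/4) - 2402/851 = -1111783/16 - 2402/851 = -946165765/13616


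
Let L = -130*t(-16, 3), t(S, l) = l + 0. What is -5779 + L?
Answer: -6169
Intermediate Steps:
t(S, l) = l
L = -390 (L = -130*3 = -390)
-5779 + L = -5779 - 390 = -6169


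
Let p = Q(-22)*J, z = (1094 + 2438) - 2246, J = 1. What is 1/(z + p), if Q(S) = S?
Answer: 1/1264 ≈ 0.00079114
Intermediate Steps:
z = 1286 (z = 3532 - 2246 = 1286)
p = -22 (p = -22*1 = -22)
1/(z + p) = 1/(1286 - 22) = 1/1264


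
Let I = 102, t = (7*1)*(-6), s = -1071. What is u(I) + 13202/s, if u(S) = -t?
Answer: 4540/153 ≈ 29.673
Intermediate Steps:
t = -42 (t = 7*(-6) = -42)
u(S) = 42 (u(S) = -1*(-42) = 42)
u(I) + 13202/s = 42 + 13202/(-1071) = 42 + 13202*(-1/1071) = 42 - 1886/153 = 4540/153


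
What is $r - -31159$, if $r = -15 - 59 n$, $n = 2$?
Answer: $31026$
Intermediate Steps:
$r = -133$ ($r = -15 - 118 = -133$)
$r - -31159 = -133 - -31159 = -133 + 31159 = 31026$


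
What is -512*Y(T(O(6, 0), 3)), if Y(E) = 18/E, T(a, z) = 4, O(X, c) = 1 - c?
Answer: -2304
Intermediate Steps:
-512*Y(T(O(6, 0), 3)) = -9216/4 = -512*9/2 = -2304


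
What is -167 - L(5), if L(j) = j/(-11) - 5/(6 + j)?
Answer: -1827/11 ≈ -166.09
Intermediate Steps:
L(j) = -5/(6 + j) - j/11 (L(j) = j*(-1/11) - 5/(6 + j) = -j/11 - 5/(6 + j) = -5/(6 + j) - j/11)
-167 - L(5) = -167 - (-55 - 1*5² - 6*5)/(11*(6 + 5)) = -167 - (-55 - 1*25 - 30)/(11*11) = -167 - (-55 - 25 - 30)/(11*11) = -167 - (-110)/(11*11) = -167 - 1*(-10/11) = -167 + 10/11 = -1827/11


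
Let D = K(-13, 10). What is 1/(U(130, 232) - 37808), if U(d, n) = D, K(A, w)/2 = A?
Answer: -1/37834 ≈ -2.6431e-5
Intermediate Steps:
K(A, w) = 2*A
D = -26 (D = 2*(-13) = -26)
U(d, n) = -26
1/(U(130, 232) - 37808) = 1/(-26 - 37808) = 1/(-37834) = -1/37834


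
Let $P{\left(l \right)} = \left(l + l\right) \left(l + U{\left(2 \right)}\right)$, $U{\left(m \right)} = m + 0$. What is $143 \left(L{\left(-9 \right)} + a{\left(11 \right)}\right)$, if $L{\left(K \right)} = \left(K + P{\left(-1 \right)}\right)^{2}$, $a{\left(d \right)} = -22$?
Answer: $14157$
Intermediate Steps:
$U{\left(m \right)} = m$
$P{\left(l \right)} = 2 l \left(2 + l\right)$ ($P{\left(l \right)} = \left(l + l\right) \left(l + 2\right) = 2 l \left(2 + l\right)$)
$L{\left(K \right)} = \left(-2 + K\right)^{2}$ ($L{\left(K \right)} = \left(K + 2 \left(-1\right) \left(2 - 1\right)\right)^{2} = \left(K + 2 \left(-1\right) 1\right)^{2} = \left(K - 2\right)^{2} = \left(-2 + K\right)^{2}$)
$143 \left(L{\left(-9 \right)} + a{\left(11 \right)}\right) = 143 \left(\left(-2 - 9\right)^{2} - 22\right) = 143 \left(\left(-11\right)^{2} - 22\right) = 143 \left(121 - 22\right) = 143 \cdot 99 = 14157$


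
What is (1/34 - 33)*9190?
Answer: -5150995/17 ≈ -3.0300e+5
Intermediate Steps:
(1/34 - 33)*9190 = -1121/34*9190 = -5150995/17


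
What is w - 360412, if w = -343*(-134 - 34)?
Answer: -302788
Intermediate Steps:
w = 57624 (w = -343*(-168) = 57624)
w - 360412 = 57624 - 360412 = -302788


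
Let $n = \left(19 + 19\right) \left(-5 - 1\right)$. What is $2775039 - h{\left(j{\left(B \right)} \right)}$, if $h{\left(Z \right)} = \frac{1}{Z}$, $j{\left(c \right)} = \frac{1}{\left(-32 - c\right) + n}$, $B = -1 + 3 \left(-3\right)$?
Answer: $2775289$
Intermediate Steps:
$B = -10$ ($B = -1 - 9 = -10$)
$n = -228$ ($n = 38 \left(-6\right) = -228$)
$j{\left(c \right)} = \frac{1}{-260 - c}$ ($j{\left(c \right)} = \frac{1}{\left(-32 - c\right) - 228} = \frac{1}{-260 - c}$)
$2775039 - h{\left(j{\left(B \right)} \right)} = 2775039 - \frac{1}{\left(-1\right) \frac{1}{260 - 10}} = 2775039 - \frac{1}{\left(-1\right) \frac{1}{250}} = 2775039 - \frac{1}{- \frac{1}{250}} = 2775039 - -250 = 2775039 + 250 = 2775289$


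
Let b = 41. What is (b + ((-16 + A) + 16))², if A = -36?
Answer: 25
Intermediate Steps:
(b + ((-16 + A) + 16))² = (41 + ((-16 - 36) + 16))² = (41 + (-52 + 16))² = (41 - 36)² = 5² = 25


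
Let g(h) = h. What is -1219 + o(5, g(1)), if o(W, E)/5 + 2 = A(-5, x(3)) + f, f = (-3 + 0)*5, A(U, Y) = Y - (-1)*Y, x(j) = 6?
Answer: -1244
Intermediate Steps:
A(U, Y) = 2*Y (A(U, Y) = Y + Y = 2*Y)
f = -15 (f = -3*5 = -15)
o(W, E) = -25 (o(W, E) = -10 + 5*(2*6 - 15) = -10 + 5*(12 - 15) = -10 + 5*(-3) = -10 - 15 = -25)
-1219 + o(5, g(1)) = -1219 - 25 = -1244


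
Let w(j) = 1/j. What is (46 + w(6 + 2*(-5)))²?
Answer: 33489/16 ≈ 2093.1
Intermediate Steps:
(46 + w(6 + 2*(-5)))² = (46 + 1/(6 + 2*(-5)))² = (46 + 1/(6 - 10))² = (46 + 1/(-4))² = (46 - ¼)² = (183/4)² = 33489/16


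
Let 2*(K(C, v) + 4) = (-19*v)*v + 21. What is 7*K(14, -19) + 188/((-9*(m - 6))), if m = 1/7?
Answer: -8840293/369 ≈ -23957.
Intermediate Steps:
m = 1/7 ≈ 0.14286
K(C, v) = 13/2 - 19*v**2/2 (K(C, v) = -4 + ((-19*v)*v + 21)/2 = -4 + (-19*v**2 + 21)/2 = -4 + (21 - 19*v**2)/2 = -4 + (21/2 - 19*v**2/2) = 13/2 - 19*v**2/2)
7*K(14, -19) + 188/((-9*(m - 6))) = 7*(13/2 - 19/2*(-19)**2) + 188/((-9*(1/7 - 6))) = 7*(13/2 - 19/2*361) + 188/((-9*(-41/7))) = 7*(13/2 - 6859/2) + 188/(369/7) = 7*(-3423) + 188*(7/369) = -23961 + 1316/369 = -8840293/369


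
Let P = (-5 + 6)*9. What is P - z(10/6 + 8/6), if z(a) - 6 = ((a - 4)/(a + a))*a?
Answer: 7/2 ≈ 3.5000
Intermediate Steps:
z(a) = 4 + a/2 (z(a) = 6 + ((a - 4)/(a + a))*a = 6 + ((-4 + a)/((2*a)))*a = 6 + ((-4 + a)*(1/(2*a)))*a = 6 + ((-4 + a)/(2*a))*a = 6 + (-2 + a/2) = 4 + a/2)
P = 9 (P = 1*9 = 9)
P - z(10/6 + 8/6) = 9 - (4 + (10/6 + 8/6)/2) = 9 - (4 + (10*(⅙) + 8*(⅙))/2) = 9 - (4 + (5/3 + 4/3)/2) = 9 - (4 + (½)*3) = 9 - (4 + 3/2) = 9 - 1*11/2 = 9 - 11/2 = 7/2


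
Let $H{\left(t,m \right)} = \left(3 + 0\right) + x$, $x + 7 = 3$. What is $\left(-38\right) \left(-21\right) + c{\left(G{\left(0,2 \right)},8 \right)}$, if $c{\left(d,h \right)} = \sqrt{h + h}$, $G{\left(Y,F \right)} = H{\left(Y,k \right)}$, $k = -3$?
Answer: $802$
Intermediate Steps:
$x = -4$ ($x = -7 + 3 = -4$)
$H{\left(t,m \right)} = -1$ ($H{\left(t,m \right)} = \left(3 + 0\right) - 4 = 3 - 4 = -1$)
$G{\left(Y,F \right)} = -1$
$c{\left(d,h \right)} = \sqrt{2} \sqrt{h}$ ($c{\left(d,h \right)} = \sqrt{2 h} = \sqrt{2} \sqrt{h}$)
$\left(-38\right) \left(-21\right) + c{\left(G{\left(0,2 \right)},8 \right)} = \left(-38\right) \left(-21\right) + \sqrt{2} \sqrt{8} = 798 + \sqrt{2} \cdot 2 \sqrt{2} = 798 + 4 = 802$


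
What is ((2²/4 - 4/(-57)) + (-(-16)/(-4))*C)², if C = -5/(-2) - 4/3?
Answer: 42025/3249 ≈ 12.935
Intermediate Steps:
C = 7/6 (C = -5*(-½) - 4*⅓ = 5/2 - 4/3 = 7/6 ≈ 1.1667)
((2²/4 - 4/(-57)) + (-(-16)/(-4))*C)² = ((2²/4 - 4/(-57)) - (-16)/(-4)*(7/6))² = ((4*(¼) - 4*(-1/57)) - (-16)*(-1)/4*(7/6))² = ((1 + 4/57) - 4*1*(7/6))² = (61/57 - 4*7/6)² = (61/57 - 14/3)² = (-205/57)² = 42025/3249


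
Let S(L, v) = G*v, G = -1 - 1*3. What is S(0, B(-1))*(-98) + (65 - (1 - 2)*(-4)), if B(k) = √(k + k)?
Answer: 61 + 392*I*√2 ≈ 61.0 + 554.37*I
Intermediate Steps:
G = -4 (G = -1 - 3 = -4)
B(k) = √2*√k (B(k) = √(2*k) = √2*√k)
S(L, v) = -4*v
S(0, B(-1))*(-98) + (65 - (1 - 2)*(-4)) = -4*√2*√(-1)*(-98) + (65 - (1 - 2)*(-4)) = -4*√2*I*(-98) + (65 - (-1)*(-4)) = -4*I*√2*(-98) + (65 - 1*4) = -4*I*√2*(-98) + (65 - 4) = 392*I*√2 + 61 = 61 + 392*I*√2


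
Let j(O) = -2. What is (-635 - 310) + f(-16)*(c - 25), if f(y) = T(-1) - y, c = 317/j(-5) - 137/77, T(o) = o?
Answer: -573525/154 ≈ -3724.2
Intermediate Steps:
c = -24683/154 (c = 317/(-2) - 137/77 = 317*(-½) - 137*1/77 = -317/2 - 137/77 = -24683/154 ≈ -160.28)
f(y) = -1 - y
(-635 - 310) + f(-16)*(c - 25) = (-635 - 310) + (-1 - 1*(-16))*(-24683/154 - 25) = -945 + (-1 + 16)*(-28533/154) = -945 + 15*(-28533/154) = -945 - 427995/154 = -573525/154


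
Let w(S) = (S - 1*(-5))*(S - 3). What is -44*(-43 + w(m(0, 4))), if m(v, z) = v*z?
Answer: 2552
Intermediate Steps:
w(S) = (-3 + S)*(5 + S) (w(S) = (S + 5)*(-3 + S) = (5 + S)*(-3 + S) = (-3 + S)*(5 + S))
-44*(-43 + w(m(0, 4))) = -44*(-43 + (-15 + (0*4)² + 2*(0*4))) = -44*(-43 + (-15 + 0² + 2*0)) = -44*(-43 + (-15 + 0 + 0)) = -44*(-43 - 15) = -44*(-58) = 2552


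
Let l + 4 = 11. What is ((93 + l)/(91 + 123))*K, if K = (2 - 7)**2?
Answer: 1250/107 ≈ 11.682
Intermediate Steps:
l = 7 (l = -4 + 11 = 7)
K = 25 (K = (-5)**2 = 25)
((93 + l)/(91 + 123))*K = ((93 + 7)/(91 + 123))*25 = (100/214)*25 = (100*(1/214))*25 = (50/107)*25 = 1250/107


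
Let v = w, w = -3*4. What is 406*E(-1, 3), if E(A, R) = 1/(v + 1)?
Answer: -406/11 ≈ -36.909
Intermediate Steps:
w = -12
v = -12
E(A, R) = -1/11 (E(A, R) = 1/(-12 + 1) = 1/(-11) = -1/11)
406*E(-1, 3) = 406*(-1/11) = -406/11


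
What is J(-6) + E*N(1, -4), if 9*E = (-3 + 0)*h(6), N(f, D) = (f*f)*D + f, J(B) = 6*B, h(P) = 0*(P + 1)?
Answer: -36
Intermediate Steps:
h(P) = 0 (h(P) = 0*(1 + P) = 0)
N(f, D) = f + D*f**2 (N(f, D) = f**2*D + f = D*f**2 + f = f + D*f**2)
E = 0 (E = ((-3 + 0)*0)/9 = (-3*0)/9 = (1/9)*0 = 0)
J(-6) + E*N(1, -4) = 6*(-6) + 0*(1*(1 - 4*1)) = -36 + 0*(1*(1 - 4)) = -36 + 0*(1*(-3)) = -36 + 0*(-3) = -36 + 0 = -36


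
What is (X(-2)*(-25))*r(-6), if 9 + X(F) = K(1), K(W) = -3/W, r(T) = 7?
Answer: 2100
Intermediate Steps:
X(F) = -12 (X(F) = -9 - 3/1 = -9 - 3*1 = -9 - 3 = -12)
(X(-2)*(-25))*r(-6) = -12*(-25)*7 = 300*7 = 2100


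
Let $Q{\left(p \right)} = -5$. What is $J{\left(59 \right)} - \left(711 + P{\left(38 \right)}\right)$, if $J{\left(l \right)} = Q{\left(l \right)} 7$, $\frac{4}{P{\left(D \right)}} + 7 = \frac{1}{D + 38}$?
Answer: $- \frac{395822}{531} \approx -745.43$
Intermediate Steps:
$P{\left(D \right)} = \frac{4}{-7 + \frac{1}{38 + D}}$ ($P{\left(D \right)} = \frac{4}{-7 + \frac{1}{D + 38}} = \frac{4}{-7 + \frac{1}{38 + D}}$)
$J{\left(l \right)} = -35$ ($J{\left(l \right)} = \left(-5\right) 7 = -35$)
$J{\left(59 \right)} - \left(711 + P{\left(38 \right)}\right) = -35 - \left(711 + \frac{4 \left(-38 - 38\right)}{265 + 7 \cdot 38}\right) = -35 - \left(711 + \frac{4 \left(-38 - 38\right)}{265 + 266}\right) = -35 - \left(711 + 4 \cdot \frac{1}{531} \left(-76\right)\right) = -35 - \left(711 - \frac{304}{531}\right) = -35 - \frac{377237}{531} = - \frac{395822}{531}$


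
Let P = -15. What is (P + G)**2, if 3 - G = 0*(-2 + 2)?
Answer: 144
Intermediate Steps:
G = 3 (G = 3 - 0*(-2 + 2) = 3 - 0*0 = 3 - 1*0 = 3 + 0 = 3)
(P + G)**2 = (-15 + 3)**2 = (-12)**2 = 144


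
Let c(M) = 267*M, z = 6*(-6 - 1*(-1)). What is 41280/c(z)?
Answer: -1376/267 ≈ -5.1536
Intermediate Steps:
z = -30 (z = 6*(-6 + 1) = 6*(-5) = -30)
41280/c(z) = 41280/((267*(-30))) = 41280/(-8010) = 41280*(-1/8010) = -1376/267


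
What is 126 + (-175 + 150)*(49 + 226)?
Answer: -6749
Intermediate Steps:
126 + (-175 + 150)*(49 + 226) = 126 - 25*275 = 126 - 6875 = -6749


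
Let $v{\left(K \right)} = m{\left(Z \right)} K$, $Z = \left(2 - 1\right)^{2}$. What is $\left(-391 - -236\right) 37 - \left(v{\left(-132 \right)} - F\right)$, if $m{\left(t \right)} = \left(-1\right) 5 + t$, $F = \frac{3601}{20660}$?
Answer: $- \frac{129389979}{20660} \approx -6262.8$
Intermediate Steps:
$F = \frac{3601}{20660}$ ($F = 3601 \cdot \frac{1}{20660} = \frac{3601}{20660} \approx 0.1743$)
$Z = 1$ ($Z = 1^{2} = 1$)
$m{\left(t \right)} = -5 + t$
$v{\left(K \right)} = - 4 K$ ($v{\left(K \right)} = \left(-5 + 1\right) K = - 4 K$)
$\left(-391 - -236\right) 37 - \left(v{\left(-132 \right)} - F\right) = \left(-391 - -236\right) 37 - \left(\left(-4\right) \left(-132\right) - \frac{3601}{20660}\right) = \left(-391 + 236\right) 37 - \left(528 - \frac{3601}{20660}\right) = \left(-155\right) 37 - \frac{10904879}{20660} = -5735 - \frac{10904879}{20660} = - \frac{129389979}{20660}$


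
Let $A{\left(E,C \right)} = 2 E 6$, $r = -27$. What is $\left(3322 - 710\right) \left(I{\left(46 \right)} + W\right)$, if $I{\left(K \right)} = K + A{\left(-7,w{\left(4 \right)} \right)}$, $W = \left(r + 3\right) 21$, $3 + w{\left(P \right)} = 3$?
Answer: $-1415704$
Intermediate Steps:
$w{\left(P \right)} = 0$ ($w{\left(P \right)} = -3 + 3 = 0$)
$W = -504$ ($W = \left(-27 + 3\right) 21 = \left(-24\right) 21 = -504$)
$A{\left(E,C \right)} = 12 E$
$I{\left(K \right)} = -84 + K$ ($I{\left(K \right)} = K + 12 \left(-7\right) = K - 84 = -84 + K$)
$\left(3322 - 710\right) \left(I{\left(46 \right)} + W\right) = \left(3322 - 710\right) \left(\left(-84 + 46\right) - 504\right) = 2612 \left(-38 - 504\right) = 2612 \left(-542\right) = -1415704$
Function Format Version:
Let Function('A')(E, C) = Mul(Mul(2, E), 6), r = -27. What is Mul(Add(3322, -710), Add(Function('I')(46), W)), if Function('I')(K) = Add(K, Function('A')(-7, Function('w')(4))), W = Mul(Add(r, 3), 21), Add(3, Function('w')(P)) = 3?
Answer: -1415704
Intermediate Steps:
Function('w')(P) = 0 (Function('w')(P) = Add(-3, 3) = 0)
W = -504 (W = Mul(Add(-27, 3), 21) = Mul(-24, 21) = -504)
Function('A')(E, C) = Mul(12, E)
Function('I')(K) = Add(-84, K) (Function('I')(K) = Add(K, Mul(12, -7)) = Add(K, -84) = Add(-84, K))
Mul(Add(3322, -710), Add(Function('I')(46), W)) = Mul(Add(3322, -710), Add(Add(-84, 46), -504)) = Mul(2612, Add(-38, -504)) = Mul(2612, -542) = -1415704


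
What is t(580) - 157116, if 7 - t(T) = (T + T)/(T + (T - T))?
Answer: -157111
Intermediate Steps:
t(T) = 5 (t(T) = 7 - (T + T)/(T + (T - T)) = 7 - 2*T/(T + 0) = 7 - 2*T/T = 7 - 1*2 = 7 - 2 = 5)
t(580) - 157116 = 5 - 157116 = -157111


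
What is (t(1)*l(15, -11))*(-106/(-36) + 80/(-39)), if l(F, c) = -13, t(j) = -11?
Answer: 2299/18 ≈ 127.72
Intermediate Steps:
(t(1)*l(15, -11))*(-106/(-36) + 80/(-39)) = (-11*(-13))*(-106/(-36) + 80/(-39)) = 143*(-106*(-1/36) + 80*(-1/39)) = 143*(53/18 - 80/39) = 143*(209/234) = 2299/18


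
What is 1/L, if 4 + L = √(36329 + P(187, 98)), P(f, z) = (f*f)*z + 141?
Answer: 1/865854 + √865858/1731708 ≈ 0.00053849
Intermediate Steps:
P(f, z) = 141 + z*f² (P(f, z) = f²*z + 141 = z*f² + 141 = 141 + z*f²)
L = -4 + 2*√865858 (L = -4 + √(36329 + (141 + 98*187²)) = -4 + √(36329 + (141 + 98*34969)) = -4 + √(36329 + (141 + 3426962)) = -4 + √(36329 + 3427103) = -4 + √3463432 = -4 + 2*√865858 ≈ 1857.0)
1/L = 1/(-4 + 2*√865858)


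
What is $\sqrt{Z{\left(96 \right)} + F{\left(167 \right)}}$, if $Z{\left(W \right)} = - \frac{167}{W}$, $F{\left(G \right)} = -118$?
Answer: $\frac{11 i \sqrt{570}}{24} \approx 10.943 i$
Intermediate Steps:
$\sqrt{Z{\left(96 \right)} + F{\left(167 \right)}} = \sqrt{- \frac{167}{96} - 118} = \sqrt{- \frac{11495}{96}} = \frac{11 i \sqrt{570}}{24}$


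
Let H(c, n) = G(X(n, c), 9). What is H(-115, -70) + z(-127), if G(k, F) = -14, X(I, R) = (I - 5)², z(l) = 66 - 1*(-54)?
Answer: 106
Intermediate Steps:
z(l) = 120 (z(l) = 66 + 54 = 120)
X(I, R) = (-5 + I)²
H(c, n) = -14
H(-115, -70) + z(-127) = -14 + 120 = 106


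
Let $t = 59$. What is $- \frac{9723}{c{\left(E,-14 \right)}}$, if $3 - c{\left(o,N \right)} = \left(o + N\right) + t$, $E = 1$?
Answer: $\frac{9723}{43} \approx 226.12$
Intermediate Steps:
$c{\left(o,N \right)} = -56 - N - o$ ($c{\left(o,N \right)} = 3 - \left(\left(o + N\right) + 59\right) = 3 - \left(\left(N + o\right) + 59\right) = 3 - \left(59 + N + o\right) = -56 - N - o$)
$- \frac{9723}{c{\left(E,-14 \right)}} = - \frac{9723}{-56 - -14 - 1} = - \frac{9723}{-56 + 14 - 1} = - \frac{9723}{-43} = \left(-9723\right) \left(- \frac{1}{43}\right) = \frac{9723}{43}$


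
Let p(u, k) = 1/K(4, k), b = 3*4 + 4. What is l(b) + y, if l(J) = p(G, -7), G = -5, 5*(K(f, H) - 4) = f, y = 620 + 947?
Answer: 37613/24 ≈ 1567.2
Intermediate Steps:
y = 1567
K(f, H) = 4 + f/5
b = 16 (b = 12 + 4 = 16)
p(u, k) = 5/24 (p(u, k) = 1/(4 + (⅕)*4) = 1/(4 + ⅘) = 1/(24/5) = 5/24)
l(J) = 5/24
l(b) + y = 5/24 + 1567 = 37613/24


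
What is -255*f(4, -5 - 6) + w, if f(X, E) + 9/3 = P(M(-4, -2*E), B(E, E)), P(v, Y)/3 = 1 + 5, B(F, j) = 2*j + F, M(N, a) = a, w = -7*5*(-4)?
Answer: -3685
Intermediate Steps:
w = 140 (w = -35*(-4) = 140)
B(F, j) = F + 2*j
P(v, Y) = 18 (P(v, Y) = 3*(1 + 5) = 3*6 = 18)
f(X, E) = 15 (f(X, E) = -3 + 18 = 15)
-255*f(4, -5 - 6) + w = -255*15 + 140 = -3825 + 140 = -3685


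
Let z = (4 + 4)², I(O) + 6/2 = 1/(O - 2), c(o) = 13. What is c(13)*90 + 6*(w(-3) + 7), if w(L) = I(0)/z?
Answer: 77547/64 ≈ 1211.7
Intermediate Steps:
I(O) = -3 + 1/(-2 + O) (I(O) = -3 + 1/(O - 2) = -3 + 1/(-2 + O))
z = 64 (z = 8² = 64)
w(L) = -7/128 (w(L) = ((7 - 3*0)/(-2 + 0))/64 = ((7 + 0)/(-2))*(1/64) = -½*7*(1/64) = -7/2*1/64 = -7/128)
c(13)*90 + 6*(w(-3) + 7) = 13*90 + 6*(-7/128 + 7) = 1170 + 6*(889/128) = 1170 + 2667/64 = 77547/64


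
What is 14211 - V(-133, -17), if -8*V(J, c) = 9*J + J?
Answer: 56179/4 ≈ 14045.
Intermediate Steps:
V(J, c) = -5*J/4 (V(J, c) = -(9*J + J)/8 = -5*J/4)
14211 - V(-133, -17) = 14211 - (-5)*(-133)/4 = 14211 - 1*665/4 = 14211 - 665/4 = 56179/4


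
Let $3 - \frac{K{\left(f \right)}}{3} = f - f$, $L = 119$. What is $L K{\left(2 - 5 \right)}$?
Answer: $1071$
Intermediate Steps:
$K{\left(f \right)} = 9$ ($K{\left(f \right)} = 9 - 3 \left(f - f\right) = 9 - 0 = 9 + 0 = 9$)
$L K{\left(2 - 5 \right)} = 119 \cdot 9 = 1071$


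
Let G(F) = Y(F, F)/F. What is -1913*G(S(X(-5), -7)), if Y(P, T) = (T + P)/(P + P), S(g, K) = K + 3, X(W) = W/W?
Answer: 1913/4 ≈ 478.25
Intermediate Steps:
X(W) = 1
S(g, K) = 3 + K
Y(P, T) = (P + T)/(2*P) (Y(P, T) = (P + T)/((2*P)) = (P + T)*(1/(2*P)) = (P + T)/(2*P))
G(F) = 1/F (G(F) = ((F + F)/(2*F))/F = ((2*F)/(2*F))/F = 1/F)
-1913*G(S(X(-5), -7)) = -1913/(3 - 7) = -1913/(-4) = -1913*(-¼) = 1913/4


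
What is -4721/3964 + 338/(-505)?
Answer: -3723937/2001820 ≈ -1.8603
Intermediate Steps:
-4721/3964 + 338/(-505) = -4721*1/3964 + 338*(-1/505) = -4721/3964 - 338/505 = -3723937/2001820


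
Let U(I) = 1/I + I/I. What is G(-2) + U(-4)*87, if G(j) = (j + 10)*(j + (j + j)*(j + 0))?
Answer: 453/4 ≈ 113.25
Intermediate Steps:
U(I) = 1 + 1/I (U(I) = 1/I + 1 = 1 + 1/I)
G(j) = (10 + j)*(j + 2*j²) (G(j) = (10 + j)*(j + (2*j)*j) = (10 + j)*(j + 2*j²))
G(-2) + U(-4)*87 = -2*(10 + 2*(-2)² + 21*(-2)) + ((1 - 4)/(-4))*87 = -2*(10 + 2*4 - 42) - ¼*(-3)*87 = -2*(10 + 8 - 42) + (¾)*87 = -2*(-24) + 261/4 = 48 + 261/4 = 453/4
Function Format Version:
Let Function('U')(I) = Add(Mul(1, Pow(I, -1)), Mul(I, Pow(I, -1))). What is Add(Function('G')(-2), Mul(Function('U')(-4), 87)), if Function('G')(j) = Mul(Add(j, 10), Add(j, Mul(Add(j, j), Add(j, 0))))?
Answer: Rational(453, 4) ≈ 113.25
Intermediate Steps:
Function('U')(I) = Add(1, Pow(I, -1)) (Function('U')(I) = Add(Pow(I, -1), 1) = Add(1, Pow(I, -1)))
Function('G')(j) = Mul(Add(10, j), Add(j, Mul(2, Pow(j, 2)))) (Function('G')(j) = Mul(Add(10, j), Add(j, Mul(Mul(2, j), j))) = Mul(Add(10, j), Add(j, Mul(2, Pow(j, 2)))))
Add(Function('G')(-2), Mul(Function('U')(-4), 87)) = Add(Mul(-2, Add(10, Mul(2, Pow(-2, 2)), Mul(21, -2))), Mul(Mul(Pow(-4, -1), Add(1, -4)), 87)) = Add(Mul(-2, Add(10, Mul(2, 4), -42)), Mul(Mul(Rational(-1, 4), -3), 87)) = Add(Mul(-2, Add(10, 8, -42)), Mul(Rational(3, 4), 87)) = Add(Mul(-2, -24), Rational(261, 4)) = Add(48, Rational(261, 4)) = Rational(453, 4)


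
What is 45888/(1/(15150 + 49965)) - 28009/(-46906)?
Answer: 140154992938729/46906 ≈ 2.9880e+9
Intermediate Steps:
45888/(1/(15150 + 49965)) - 28009/(-46906) = 45888/(1/65115) - 28009*(-1/46906) = 45888/(1/65115) + 28009/46906 = 45888*65115 + 28009/46906 = 2987997120 + 28009/46906 = 140154992938729/46906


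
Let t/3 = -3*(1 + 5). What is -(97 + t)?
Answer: -43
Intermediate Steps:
t = -54 (t = 3*(-3*(1 + 5)) = 3*(-3*6) = 3*(-18) = -54)
-(97 + t) = -(97 - 54) = -1*43 = -43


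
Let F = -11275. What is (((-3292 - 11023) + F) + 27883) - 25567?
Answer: -23274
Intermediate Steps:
(((-3292 - 11023) + F) + 27883) - 25567 = (((-3292 - 11023) - 11275) + 27883) - 25567 = ((-14315 - 11275) + 27883) - 25567 = (-25590 + 27883) - 25567 = 2293 - 25567 = -23274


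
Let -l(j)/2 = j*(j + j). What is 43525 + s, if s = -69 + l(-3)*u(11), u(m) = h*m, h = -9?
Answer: 47020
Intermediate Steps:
u(m) = -9*m
l(j) = -4*j² (l(j) = -2*j*(j + j) = -2*j*2*j = -4*j²)
s = 3495 (s = -69 + (-4*(-3)²)*(-9*11) = -69 - 4*9*(-99) = -69 - 36*(-99) = -69 + 3564 = 3495)
43525 + s = 43525 + 3495 = 47020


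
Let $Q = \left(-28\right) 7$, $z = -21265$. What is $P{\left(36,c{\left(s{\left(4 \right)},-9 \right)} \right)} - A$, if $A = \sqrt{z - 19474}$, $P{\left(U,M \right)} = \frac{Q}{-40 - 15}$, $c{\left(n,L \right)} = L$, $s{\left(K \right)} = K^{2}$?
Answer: $\frac{196}{55} - i \sqrt{40739} \approx 3.5636 - 201.84 i$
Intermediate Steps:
$Q = -196$
$P{\left(U,M \right)} = \frac{196}{55}$ ($P{\left(U,M \right)} = - \frac{196}{-40 - 15} = - \frac{196}{-55} = \left(-196\right) \left(- \frac{1}{55}\right) = \frac{196}{55}$)
$A = i \sqrt{40739}$ ($A = \sqrt{-21265 - 19474} = \sqrt{-40739} = i \sqrt{40739} \approx 201.84 i$)
$P{\left(36,c{\left(s{\left(4 \right)},-9 \right)} \right)} - A = \frac{196}{55} - i \sqrt{40739}$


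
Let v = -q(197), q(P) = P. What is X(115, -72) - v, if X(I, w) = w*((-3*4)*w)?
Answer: -62011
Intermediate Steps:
X(I, w) = -12*w**2 (X(I, w) = w*(-12*w) = -12*w**2)
v = -197 (v = -1*197 = -197)
X(115, -72) - v = -12*(-72)**2 - 1*(-197) = -12*5184 + 197 = -62208 + 197 = -62011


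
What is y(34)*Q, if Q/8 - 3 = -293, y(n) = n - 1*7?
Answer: -62640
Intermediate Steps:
y(n) = -7 + n (y(n) = n - 7 = -7 + n)
Q = -2320 (Q = 24 + 8*(-293) = 24 - 2344 = -2320)
y(34)*Q = (-7 + 34)*(-2320) = 27*(-2320) = -62640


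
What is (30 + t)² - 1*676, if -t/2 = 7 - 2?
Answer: -276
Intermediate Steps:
t = -10 (t = -2*(7 - 2) = -2*5 = -10)
(30 + t)² - 1*676 = (30 - 10)² - 1*676 = 20² - 676 = 400 - 676 = -276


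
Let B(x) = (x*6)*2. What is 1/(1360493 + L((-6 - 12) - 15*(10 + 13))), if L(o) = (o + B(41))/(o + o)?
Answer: 242/329239263 ≈ 7.3503e-7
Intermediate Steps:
B(x) = 12*x (B(x) = (6*x)*2 = 12*x)
L(o) = (492 + o)/(2*o) (L(o) = (o + 12*41)/(o + o) = (o + 492)/((2*o)) = (492 + o)*(1/(2*o)) = (492 + o)/(2*o))
1/(1360493 + L((-6 - 12) - 15*(10 + 13))) = 1/(1360493 + (492 + ((-6 - 12) - 15*(10 + 13)))/(2*((-6 - 12) - 15*(10 + 13)))) = 1/(1360493 + (492 + (-18 - 15*23))/(2*(-18 - 15*23))) = 1/(1360493 + (492 + (-18 - 345))/(2*(-18 - 345))) = 1/(1360493 + (1/2)*(492 - 363)/(-363)) = 1/(1360493 + (1/2)*(-1/363)*129) = 1/(1360493 - 43/242) = 1/(329239263/242) = 242/329239263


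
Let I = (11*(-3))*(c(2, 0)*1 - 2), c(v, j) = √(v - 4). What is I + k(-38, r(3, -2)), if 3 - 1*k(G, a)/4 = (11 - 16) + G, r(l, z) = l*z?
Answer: 250 - 33*I*√2 ≈ 250.0 - 46.669*I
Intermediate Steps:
c(v, j) = √(-4 + v)
k(G, a) = 32 - 4*G (k(G, a) = 12 - 4*((11 - 16) + G) = 12 - 4*(-5 + G) = 12 + (20 - 4*G) = 32 - 4*G)
I = 66 - 33*I*√2 (I = (11*(-3))*(√(-4 + 2)*1 - 2) = -33*(√(-2)*1 - 2) = -33*((I*√2)*1 - 2) = -33*(I*√2 - 2) = -33*(-2 + I*√2) = 66 - 33*I*√2 ≈ 66.0 - 46.669*I)
I + k(-38, r(3, -2)) = (66 - 33*I*√2) + (32 - 4*(-38)) = (66 - 33*I*√2) + (32 + 152) = (66 - 33*I*√2) + 184 = 250 - 33*I*√2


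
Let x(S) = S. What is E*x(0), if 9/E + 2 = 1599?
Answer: 0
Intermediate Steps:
E = 9/1597 (E = 9/(-2 + 1599) = 9/1597 ≈ 0.0056356)
E*x(0) = (9/1597)*0 = 0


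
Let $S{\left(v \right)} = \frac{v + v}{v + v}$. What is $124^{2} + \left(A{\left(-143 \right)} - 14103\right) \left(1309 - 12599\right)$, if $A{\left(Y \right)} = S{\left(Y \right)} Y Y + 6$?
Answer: $-71698704$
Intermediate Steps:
$S{\left(v \right)} = 1$ ($S{\left(v \right)} = \frac{2 v}{2 v} = 2 v \frac{1}{2 v} = 1$)
$A{\left(Y \right)} = 6 + Y^{2}$ ($A{\left(Y \right)} = 1 Y Y + 6 = Y Y + 6 = Y^{2} + 6 = 6 + Y^{2}$)
$124^{2} + \left(A{\left(-143 \right)} - 14103\right) \left(1309 - 12599\right) = 124^{2} + \left(\left(6 + \left(-143\right)^{2}\right) - 14103\right) \left(1309 - 12599\right) = 15376 + \left(\left(6 + 20449\right) - 14103\right) \left(-11290\right) = 15376 + \left(20455 - 14103\right) \left(-11290\right) = 15376 + 6352 \left(-11290\right) = 15376 - 71714080 = -71698704$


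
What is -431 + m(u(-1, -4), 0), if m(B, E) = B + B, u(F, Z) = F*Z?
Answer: -423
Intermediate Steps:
m(B, E) = 2*B
-431 + m(u(-1, -4), 0) = -431 + 2*(-1*(-4)) = -431 + 2*4 = -431 + 8 = -423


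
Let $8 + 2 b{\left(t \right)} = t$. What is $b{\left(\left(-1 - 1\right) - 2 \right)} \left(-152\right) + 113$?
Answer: $1025$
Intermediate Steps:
$b{\left(t \right)} = -4 + \frac{t}{2}$
$b{\left(\left(-1 - 1\right) - 2 \right)} \left(-152\right) + 113 = \left(-4 + \frac{\left(-1 - 1\right) - 2}{2}\right) \left(-152\right) + 113 = \left(-4 + \frac{-2 - 2}{2}\right) \left(-152\right) + 113 = \left(-4 + \frac{1}{2} \left(-4\right)\right) \left(-152\right) + 113 = \left(-4 - 2\right) \left(-152\right) + 113 = \left(-6\right) \left(-152\right) + 113 = 912 + 113 = 1025$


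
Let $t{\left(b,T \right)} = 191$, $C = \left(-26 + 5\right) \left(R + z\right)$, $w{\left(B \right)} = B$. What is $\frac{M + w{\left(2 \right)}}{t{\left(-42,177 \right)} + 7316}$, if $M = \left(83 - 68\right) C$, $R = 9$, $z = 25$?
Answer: $- \frac{10708}{7507} \approx -1.4264$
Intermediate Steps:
$C = -714$ ($C = \left(-26 + 5\right) \left(9 + 25\right) = \left(-21\right) 34 = -714$)
$M = -10710$ ($M = \left(83 - 68\right) \left(-714\right) = 15 \left(-714\right) = -10710$)
$\frac{M + w{\left(2 \right)}}{t{\left(-42,177 \right)} + 7316} = \frac{-10710 + 2}{191 + 7316} = - \frac{10708}{7507}$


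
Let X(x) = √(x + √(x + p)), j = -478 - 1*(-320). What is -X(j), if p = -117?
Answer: -√(-158 + 5*I*√11) ≈ -0.65874 - 12.587*I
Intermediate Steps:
j = -158 (j = -478 + 320 = -158)
X(x) = √(x + √(-117 + x)) (X(x) = √(x + √(x - 117)) = √(x + √(-117 + x)))
-X(j) = -√(-158 + √(-117 - 158)) = -√(-158 + √(-275)) = -√(-158 + 5*I*√11)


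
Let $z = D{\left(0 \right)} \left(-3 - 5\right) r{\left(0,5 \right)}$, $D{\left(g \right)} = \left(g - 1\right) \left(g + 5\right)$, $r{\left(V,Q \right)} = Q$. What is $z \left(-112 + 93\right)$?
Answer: $-3800$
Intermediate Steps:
$D{\left(g \right)} = \left(-1 + g\right) \left(5 + g\right)$
$z = 200$ ($z = \left(-5 + 0^{2} + 4 \cdot 0\right) \left(-3 - 5\right) 5 = \left(-5 + 0 + 0\right) \left(-3 - 5\right) 5 = \left(-5\right) \left(-8\right) 5 = 40 \cdot 5 = 200$)
$z \left(-112 + 93\right) = 200 \left(-112 + 93\right) = 200 \left(-19\right) = -3800$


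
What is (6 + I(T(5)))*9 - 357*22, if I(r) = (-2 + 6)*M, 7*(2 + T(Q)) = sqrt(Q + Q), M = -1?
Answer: -7836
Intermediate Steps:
T(Q) = -2 + sqrt(2)*sqrt(Q)/7 (T(Q) = -2 + sqrt(Q + Q)/7 = -2 + sqrt(2*Q)/7 = -2 + (sqrt(2)*sqrt(Q))/7 = -2 + sqrt(2)*sqrt(Q)/7)
I(r) = -4 (I(r) = (-2 + 6)*(-1) = 4*(-1) = -4)
(6 + I(T(5)))*9 - 357*22 = (6 - 4)*9 - 357*22 = 2*9 - 7854 = 18 - 7854 = -7836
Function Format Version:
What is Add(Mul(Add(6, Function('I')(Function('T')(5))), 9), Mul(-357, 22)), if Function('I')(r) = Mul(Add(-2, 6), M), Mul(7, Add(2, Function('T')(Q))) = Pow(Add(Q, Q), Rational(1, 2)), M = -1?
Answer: -7836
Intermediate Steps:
Function('T')(Q) = Add(-2, Mul(Rational(1, 7), Pow(2, Rational(1, 2)), Pow(Q, Rational(1, 2)))) (Function('T')(Q) = Add(-2, Mul(Rational(1, 7), Pow(Add(Q, Q), Rational(1, 2)))) = Add(-2, Mul(Rational(1, 7), Pow(Mul(2, Q), Rational(1, 2)))) = Add(-2, Mul(Rational(1, 7), Mul(Pow(2, Rational(1, 2)), Pow(Q, Rational(1, 2))))) = Add(-2, Mul(Rational(1, 7), Pow(2, Rational(1, 2)), Pow(Q, Rational(1, 2)))))
Function('I')(r) = -4 (Function('I')(r) = Mul(Add(-2, 6), -1) = Mul(4, -1) = -4)
Add(Mul(Add(6, Function('I')(Function('T')(5))), 9), Mul(-357, 22)) = Add(Mul(Add(6, -4), 9), Mul(-357, 22)) = Add(Mul(2, 9), -7854) = Add(18, -7854) = -7836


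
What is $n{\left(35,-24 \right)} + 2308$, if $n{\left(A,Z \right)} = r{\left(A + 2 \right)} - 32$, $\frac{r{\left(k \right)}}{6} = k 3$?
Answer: $2942$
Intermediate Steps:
$r{\left(k \right)} = 18 k$ ($r{\left(k \right)} = 6 k 3 = 6 \cdot 3 k = 18 k$)
$n{\left(A,Z \right)} = 4 + 18 A$ ($n{\left(A,Z \right)} = 18 \left(A + 2\right) - 32 = 18 \left(2 + A\right) - 32 = \left(36 + 18 A\right) - 32 = 4 + 18 A$)
$n{\left(35,-24 \right)} + 2308 = \left(4 + 18 \cdot 35\right) + 2308 = \left(4 + 630\right) + 2308 = 634 + 2308 = 2942$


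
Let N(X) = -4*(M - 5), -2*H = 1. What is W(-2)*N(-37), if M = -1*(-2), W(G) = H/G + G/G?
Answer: 15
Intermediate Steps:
H = -½ (H = -½*1 = -½ ≈ -0.50000)
W(G) = 1 - 1/(2*G) (W(G) = -1/(2*G) + G/G = -1/(2*G) + 1 = 1 - 1/(2*G))
M = 2
N(X) = 12 (N(X) = -4*(2 - 5) = -4*(-3) = 12)
W(-2)*N(-37) = ((-½ - 2)/(-2))*12 = -½*(-5/2)*12 = (5/4)*12 = 15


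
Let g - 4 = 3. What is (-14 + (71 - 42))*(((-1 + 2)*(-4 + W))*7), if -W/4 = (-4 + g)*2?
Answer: -2940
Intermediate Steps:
g = 7 (g = 4 + 3 = 7)
W = -24 (W = -4*(-4 + 7)*2 = -12*2 = -4*6 = -24)
(-14 + (71 - 42))*(((-1 + 2)*(-4 + W))*7) = (-14 + (71 - 42))*(((-1 + 2)*(-4 - 24))*7) = (-14 + 29)*((1*(-28))*7) = 15*(-28*7) = 15*(-196) = -2940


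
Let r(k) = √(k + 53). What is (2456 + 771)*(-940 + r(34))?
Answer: -3033380 + 3227*√87 ≈ -3.0033e+6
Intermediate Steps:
r(k) = √(53 + k)
(2456 + 771)*(-940 + r(34)) = (2456 + 771)*(-940 + √(53 + 34)) = 3227*(-940 + √87) = -3033380 + 3227*√87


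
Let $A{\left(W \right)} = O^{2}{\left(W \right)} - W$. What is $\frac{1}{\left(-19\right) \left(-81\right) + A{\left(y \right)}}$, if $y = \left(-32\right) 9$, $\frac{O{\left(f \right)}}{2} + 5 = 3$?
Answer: $\frac{1}{1843} \approx 0.00054259$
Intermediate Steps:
$O{\left(f \right)} = -4$ ($O{\left(f \right)} = -10 + 2 \cdot 3 = -10 + 6 = -4$)
$y = -288$
$A{\left(W \right)} = 16 - W$ ($A{\left(W \right)} = \left(-4\right)^{2} - W = 16 - W$)
$\frac{1}{\left(-19\right) \left(-81\right) + A{\left(y \right)}} = \frac{1}{\left(-19\right) \left(-81\right) + \left(16 - -288\right)} = \frac{1}{1539 + \left(16 + 288\right)} = \frac{1}{1539 + 304} = \frac{1}{1843}$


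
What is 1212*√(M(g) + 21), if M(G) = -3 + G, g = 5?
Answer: 1212*√23 ≈ 5812.5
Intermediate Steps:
1212*√(M(g) + 21) = 1212*√((-3 + 5) + 21) = 1212*√(2 + 21) = 1212*√23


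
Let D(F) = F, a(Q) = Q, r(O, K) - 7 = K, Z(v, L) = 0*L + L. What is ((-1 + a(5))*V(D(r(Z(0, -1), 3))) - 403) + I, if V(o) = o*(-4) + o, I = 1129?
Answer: 606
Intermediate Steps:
Z(v, L) = L (Z(v, L) = 0 + L = L)
r(O, K) = 7 + K
V(o) = -3*o (V(o) = -4*o + o = -3*o)
((-1 + a(5))*V(D(r(Z(0, -1), 3))) - 403) + I = ((-1 + 5)*(-3*(7 + 3)) - 403) + 1129 = (4*(-3*10) - 403) + 1129 = (4*(-30) - 403) + 1129 = (-120 - 403) + 1129 = -523 + 1129 = 606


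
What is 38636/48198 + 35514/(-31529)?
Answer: -246774664/759817371 ≈ -0.32478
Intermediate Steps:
38636/48198 + 35514/(-31529) = 38636*(1/48198) + 35514*(-1/31529) = 19318/24099 - 35514/31529 = -246774664/759817371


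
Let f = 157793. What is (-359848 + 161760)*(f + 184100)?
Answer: -67724900584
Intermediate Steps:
(-359848 + 161760)*(f + 184100) = (-359848 + 161760)*(157793 + 184100) = -198088*341893 = -67724900584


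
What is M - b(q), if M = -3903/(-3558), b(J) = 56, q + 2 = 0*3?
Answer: -65115/1186 ≈ -54.903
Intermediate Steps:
q = -2 (q = -2 + 0*3 = -2 + 0 = -2)
M = 1301/1186 (M = -3903*(-1/3558) = 1301/1186 ≈ 1.0970)
M - b(q) = 1301/1186 - 1*56 = 1301/1186 - 56 = -65115/1186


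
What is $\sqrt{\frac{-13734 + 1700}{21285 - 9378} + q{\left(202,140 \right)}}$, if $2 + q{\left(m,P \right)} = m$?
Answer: $\frac{\sqrt{7108098}}{189} \approx 14.106$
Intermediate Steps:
$q{\left(m,P \right)} = -2 + m$
$\sqrt{\frac{-13734 + 1700}{21285 - 9378} + q{\left(202,140 \right)}} = \sqrt{\frac{-13734 + 1700}{21285 - 9378} + \left(-2 + 202\right)} = \sqrt{- \frac{12034}{11907} + 200} = \sqrt{\frac{2369366}{11907}} = \frac{\sqrt{7108098}}{189}$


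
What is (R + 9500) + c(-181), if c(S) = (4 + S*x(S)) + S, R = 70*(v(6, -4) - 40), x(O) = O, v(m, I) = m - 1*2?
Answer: 39564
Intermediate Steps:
v(m, I) = -2 + m (v(m, I) = m - 2 = -2 + m)
R = -2520 (R = 70*((-2 + 6) - 40) = 70*(4 - 40) = 70*(-36) = -2520)
c(S) = 4 + S + S² (c(S) = (4 + S*S) + S = (4 + S²) + S = 4 + S + S²)
(R + 9500) + c(-181) = (-2520 + 9500) + (4 - 181 + (-181)²) = 6980 + (4 - 181 + 32761) = 6980 + 32584 = 39564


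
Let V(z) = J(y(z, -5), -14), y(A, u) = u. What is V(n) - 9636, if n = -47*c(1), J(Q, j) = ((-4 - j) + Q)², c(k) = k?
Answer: -9611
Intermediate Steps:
J(Q, j) = (-4 + Q - j)²
n = -47 (n = -47*1 = -47)
V(z) = 25 (V(z) = (4 - 14 - 1*(-5))² = (4 - 14 + 5)² = (-5)² = 25)
V(n) - 9636 = 25 - 9636 = -9611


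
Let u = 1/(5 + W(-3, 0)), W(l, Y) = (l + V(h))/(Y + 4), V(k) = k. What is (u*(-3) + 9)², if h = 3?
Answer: 1764/25 ≈ 70.560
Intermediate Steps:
W(l, Y) = (3 + l)/(4 + Y) (W(l, Y) = (l + 3)/(Y + 4) = (3 + l)/(4 + Y))
u = ⅕ (u = 1/(5 + (3 - 3)/(4 + 0)) = 1/(5 + 0/4) = 1/(5 + (¼)*0) = 1/(5 + 0) = 1/5 = ⅕ ≈ 0.20000)
(u*(-3) + 9)² = ((⅕)*(-3) + 9)² = (-⅗ + 9)² = (42/5)² = 1764/25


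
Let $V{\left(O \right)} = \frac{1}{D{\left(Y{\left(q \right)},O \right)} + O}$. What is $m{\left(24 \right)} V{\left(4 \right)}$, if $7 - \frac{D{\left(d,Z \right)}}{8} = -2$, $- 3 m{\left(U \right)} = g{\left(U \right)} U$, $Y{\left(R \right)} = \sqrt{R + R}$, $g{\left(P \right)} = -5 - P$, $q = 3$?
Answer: $\frac{58}{19} \approx 3.0526$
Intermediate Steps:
$Y{\left(R \right)} = \sqrt{2} \sqrt{R}$ ($Y{\left(R \right)} = \sqrt{2 R} = \sqrt{2} \sqrt{R}$)
$m{\left(U \right)} = - \frac{U \left(-5 - U\right)}{3}$ ($m{\left(U \right)} = - \frac{\left(-5 - U\right) U}{3} = - \frac{U \left(-5 - U\right)}{3}$)
$D{\left(d,Z \right)} = 72$ ($D{\left(d,Z \right)} = 56 - -16 = 56 + 16 = 72$)
$V{\left(O \right)} = \frac{1}{72 + O}$
$m{\left(24 \right)} V{\left(4 \right)} = \frac{\frac{1}{3} \cdot 24 \left(5 + 24\right)}{72 + 4} = \frac{\frac{1}{3} \cdot 24 \cdot 29}{76} = 232 \cdot \frac{1}{76} = \frac{58}{19}$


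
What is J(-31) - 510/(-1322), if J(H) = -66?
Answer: -43371/661 ≈ -65.614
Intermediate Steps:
J(-31) - 510/(-1322) = -66 - 510/(-1322) = -66 - 510*(-1)/1322 = -66 - 1*(-255/661) = -66 + 255/661 = -43371/661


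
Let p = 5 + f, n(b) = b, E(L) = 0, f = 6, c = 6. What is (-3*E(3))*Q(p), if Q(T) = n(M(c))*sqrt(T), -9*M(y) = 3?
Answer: 0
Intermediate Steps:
M(y) = -1/3 (M(y) = -1/9*3 = -1/3)
p = 11 (p = 5 + 6 = 11)
Q(T) = -sqrt(T)/3
(-3*E(3))*Q(p) = (-3*0)*(-sqrt(11)/3) = 0*(-sqrt(11)/3) = 0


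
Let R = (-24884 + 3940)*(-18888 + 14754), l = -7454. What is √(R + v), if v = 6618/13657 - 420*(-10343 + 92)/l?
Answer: 4*√14019632463254468013915/50899639 ≈ 9304.9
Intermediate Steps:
R = 86582496 (R = -20944*(-4134) = 86582496)
v = -29374895184/50899639 (v = 6618/13657 - 420/((-7454/(-10343 + 92))) = 6618*(1/13657) - 420/((-7454/(-10251))) = 6618/13657 - 420/((-7454*(-1/10251))) = 6618/13657 - 420/7454/10251 = 6618/13657 - 420*10251/7454 = 6618/13657 - 2152710/3727 = -29374895184/50899639 ≈ -577.11)
√(R + v) = √(86582496 - 29374895184/50899639) = √(4406988415223760/50899639) = 4*√14019632463254468013915/50899639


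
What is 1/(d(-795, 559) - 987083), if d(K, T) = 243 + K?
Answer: -1/987635 ≈ -1.0125e-6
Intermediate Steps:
1/(d(-795, 559) - 987083) = 1/((243 - 795) - 987083) = 1/(-552 - 987083) = 1/(-987635) = -1/987635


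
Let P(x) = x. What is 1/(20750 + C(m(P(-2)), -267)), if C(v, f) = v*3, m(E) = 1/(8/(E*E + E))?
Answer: 4/83003 ≈ 4.8191e-5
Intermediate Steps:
m(E) = E/8 + E**2/8 (m(E) = 1/(8/(E**2 + E)) = 1/(8/(E + E**2)) = E/8 + E**2/8)
C(v, f) = 3*v
1/(20750 + C(m(P(-2)), -267)) = 1/(20750 + 3*((1/8)*(-2)*(1 - 2))) = 1/(20750 + 3*((1/8)*(-2)*(-1))) = 1/(20750 + 3*(1/4)) = 1/(20750 + 3/4) = 1/(83003/4) = 4/83003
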